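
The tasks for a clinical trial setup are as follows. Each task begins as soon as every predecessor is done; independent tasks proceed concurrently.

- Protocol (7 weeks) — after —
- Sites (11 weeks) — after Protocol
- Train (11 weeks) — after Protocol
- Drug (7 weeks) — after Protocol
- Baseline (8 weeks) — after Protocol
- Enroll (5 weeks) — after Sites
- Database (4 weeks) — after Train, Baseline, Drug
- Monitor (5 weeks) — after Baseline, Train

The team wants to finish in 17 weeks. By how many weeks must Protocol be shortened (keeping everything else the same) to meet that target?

Current finish: 23 weeks; target: 17.
Protocol is on every critical path, so each week cut from Protocol cuts the finish by one (this holds down to a finish of 17).
Need 23 − 17 = 6 weeks off Protocol → Protocol becomes 1 week, finish becomes 17.

6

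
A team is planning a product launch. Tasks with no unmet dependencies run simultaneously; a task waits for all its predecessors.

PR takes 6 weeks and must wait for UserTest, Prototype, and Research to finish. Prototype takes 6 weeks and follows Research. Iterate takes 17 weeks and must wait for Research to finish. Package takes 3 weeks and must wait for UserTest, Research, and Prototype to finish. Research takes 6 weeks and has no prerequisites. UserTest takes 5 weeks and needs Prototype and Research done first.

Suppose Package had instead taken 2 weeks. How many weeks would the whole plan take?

23

Baseline: Research→Prototype→UserTest→PR = 6+6+5+6 = 23 → 23 weeks.
Package has 3 weeks of float (longest path through it is 20).
No other chain overtakes it, so the finish is 23 weeks.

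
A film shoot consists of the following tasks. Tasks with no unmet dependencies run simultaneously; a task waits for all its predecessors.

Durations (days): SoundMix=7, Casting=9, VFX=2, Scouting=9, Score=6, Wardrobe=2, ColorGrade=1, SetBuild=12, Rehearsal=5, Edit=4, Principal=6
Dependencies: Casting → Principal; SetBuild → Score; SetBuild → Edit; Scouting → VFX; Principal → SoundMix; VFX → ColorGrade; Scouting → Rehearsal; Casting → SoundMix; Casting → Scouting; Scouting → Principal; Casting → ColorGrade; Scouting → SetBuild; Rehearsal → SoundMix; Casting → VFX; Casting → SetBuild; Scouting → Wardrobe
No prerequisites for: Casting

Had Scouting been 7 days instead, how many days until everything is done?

34

The binding path is Casting→Scouting→SetBuild→Score = 9+9+12+6 = 36; finish at 36 days.
Scouting lies on that path, so at 7 days the path becomes 34 days.
No other chain overtakes it, so the finish is 34 days.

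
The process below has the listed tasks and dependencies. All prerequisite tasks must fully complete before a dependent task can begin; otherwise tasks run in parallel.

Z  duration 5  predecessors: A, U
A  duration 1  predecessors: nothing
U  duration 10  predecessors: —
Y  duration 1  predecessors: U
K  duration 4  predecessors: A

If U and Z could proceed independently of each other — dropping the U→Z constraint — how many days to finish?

11

With the dependency in place, U→Z = 10+5 = 15 sets the finish at 15 days.
Without U→Z, Z's earliest start moves from 10 to 1.
After: U→Y = 10+1 = 11 → 11 days.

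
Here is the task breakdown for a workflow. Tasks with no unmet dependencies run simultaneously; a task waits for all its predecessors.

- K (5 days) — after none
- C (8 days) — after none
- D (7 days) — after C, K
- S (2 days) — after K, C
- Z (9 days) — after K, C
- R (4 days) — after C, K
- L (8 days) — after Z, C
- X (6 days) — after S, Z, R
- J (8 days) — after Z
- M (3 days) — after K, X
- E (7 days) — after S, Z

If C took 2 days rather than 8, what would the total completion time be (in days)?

23

Baseline: C→Z→X→M = 8+9+6+3 = 26 → 26 days.
C lies on that path, so at 2 days the path becomes 20 days.
The binding chain switches to K→Z→X→M = 5+9+6+3 = 23; finish 23 days.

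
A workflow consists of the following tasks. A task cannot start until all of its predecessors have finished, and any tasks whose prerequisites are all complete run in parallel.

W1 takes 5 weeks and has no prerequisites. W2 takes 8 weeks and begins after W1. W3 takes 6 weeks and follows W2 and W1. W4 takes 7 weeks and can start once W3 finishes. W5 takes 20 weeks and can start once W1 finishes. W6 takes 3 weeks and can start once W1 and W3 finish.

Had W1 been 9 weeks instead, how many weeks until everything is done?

Baseline: W1→W2→W3→W4 = 5+8+6+7 = 26 → 26 weeks.
W1 is on the critical path; changing it to 9 makes that path 30 weeks.
That remains the longest chain; total 30 weeks.

30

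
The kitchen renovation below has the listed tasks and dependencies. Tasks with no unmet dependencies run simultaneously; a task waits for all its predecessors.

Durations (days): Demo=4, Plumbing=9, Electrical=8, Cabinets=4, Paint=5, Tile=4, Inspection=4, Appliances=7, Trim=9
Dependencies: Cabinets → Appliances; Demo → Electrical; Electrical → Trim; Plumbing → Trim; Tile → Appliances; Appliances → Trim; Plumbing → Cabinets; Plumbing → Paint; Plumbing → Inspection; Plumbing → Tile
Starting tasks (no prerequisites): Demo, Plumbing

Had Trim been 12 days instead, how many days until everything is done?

32

As given, the longest chain is Plumbing→Cabinets→Appliances→Trim = 9+4+7+9 = 29, so the finish is 29 days.
Since Trim is critical, the +3 change carries straight to that chain (now 32 days).
That remains the longest chain; total 32 days.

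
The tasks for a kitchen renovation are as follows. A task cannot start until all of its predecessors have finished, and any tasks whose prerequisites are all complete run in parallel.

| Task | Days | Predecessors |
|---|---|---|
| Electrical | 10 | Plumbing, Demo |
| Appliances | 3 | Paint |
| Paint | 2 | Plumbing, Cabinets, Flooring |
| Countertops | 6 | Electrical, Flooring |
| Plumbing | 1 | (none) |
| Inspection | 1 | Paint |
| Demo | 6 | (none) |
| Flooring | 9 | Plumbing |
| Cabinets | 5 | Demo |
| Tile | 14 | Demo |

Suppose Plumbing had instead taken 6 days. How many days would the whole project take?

As given, the longest chain is Demo→Electrical→Countertops = 6+10+6 = 22, so the finish is 22 days.
Plumbing has 5 days of float (longest path through it is 17).
No other chain overtakes it, so the finish is 22 days.

22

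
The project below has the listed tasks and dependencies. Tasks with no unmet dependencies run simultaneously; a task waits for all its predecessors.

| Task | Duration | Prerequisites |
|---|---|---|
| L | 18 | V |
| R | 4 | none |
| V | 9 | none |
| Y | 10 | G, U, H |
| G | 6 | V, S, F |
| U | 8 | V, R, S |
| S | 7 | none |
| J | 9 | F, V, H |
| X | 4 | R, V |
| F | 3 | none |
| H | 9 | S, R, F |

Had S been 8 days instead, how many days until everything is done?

27

As given, the longest chain is V→U→Y = 9+8+10 = 27, so the finish is 27 days.
S has 1 day of float (longest path through it is 26).
The critical path is still V→U→Y; finish is now 27 days.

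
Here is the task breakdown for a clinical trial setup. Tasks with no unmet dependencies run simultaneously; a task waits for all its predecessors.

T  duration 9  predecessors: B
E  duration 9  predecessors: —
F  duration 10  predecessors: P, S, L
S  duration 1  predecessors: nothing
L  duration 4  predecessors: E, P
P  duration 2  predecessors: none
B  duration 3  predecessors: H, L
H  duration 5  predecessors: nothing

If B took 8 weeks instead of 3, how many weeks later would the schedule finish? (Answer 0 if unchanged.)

As given, the longest chain is E→L→B→T = 9+4+3+9 = 25, so the finish is 25 weeks.
B lies on that path, so at 8 weeks the path becomes 30 weeks.
The critical path is still E→L→B→T; finish is now 30 weeks.
Change in finish: 30 − 25 = +5 weeks.

5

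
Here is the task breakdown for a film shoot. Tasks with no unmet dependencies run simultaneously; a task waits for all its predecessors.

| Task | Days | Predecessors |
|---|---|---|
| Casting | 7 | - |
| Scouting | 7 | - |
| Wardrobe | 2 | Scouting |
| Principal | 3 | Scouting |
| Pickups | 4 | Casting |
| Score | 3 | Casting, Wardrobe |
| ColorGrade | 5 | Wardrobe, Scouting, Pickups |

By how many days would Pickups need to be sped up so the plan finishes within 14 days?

2

Current finish: 16 days; target: 14.
Pickups is on every critical path, so each day cut from Pickups cuts the finish by one (this holds down to a finish of 14).
Need 16 − 14 = 2 days off Pickups → Pickups becomes 2 days, finish becomes 14.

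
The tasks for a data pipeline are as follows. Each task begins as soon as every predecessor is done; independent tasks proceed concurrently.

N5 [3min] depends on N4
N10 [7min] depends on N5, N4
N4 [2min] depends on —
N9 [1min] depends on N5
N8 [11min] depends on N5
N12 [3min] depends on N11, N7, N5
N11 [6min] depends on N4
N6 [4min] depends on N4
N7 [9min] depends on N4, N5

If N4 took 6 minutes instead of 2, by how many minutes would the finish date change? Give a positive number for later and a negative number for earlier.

The binding path is N4→N5→N7→N12 = 2+3+9+3 = 17; finish at 17 minutes.
N4 is on the critical path; changing it to 6 makes that path 21 minutes.
That remains the longest chain; total 21 minutes.
Change in finish: 21 − 17 = +4 minutes.

4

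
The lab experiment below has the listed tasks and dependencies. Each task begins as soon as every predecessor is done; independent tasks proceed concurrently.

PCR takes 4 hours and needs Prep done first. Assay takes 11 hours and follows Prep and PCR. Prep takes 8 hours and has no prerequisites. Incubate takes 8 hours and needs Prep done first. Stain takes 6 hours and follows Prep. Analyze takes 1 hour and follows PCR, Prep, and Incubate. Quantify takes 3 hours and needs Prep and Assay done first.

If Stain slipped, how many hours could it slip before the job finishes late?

The longest chain is Prep→PCR→Assay→Quantify = 8+4+11+3 = 26; overall finish 26 hours.
The longest chain containing Stain totals 14 hours.
Slack of Stain = 20 − 8 = 12 hours.

12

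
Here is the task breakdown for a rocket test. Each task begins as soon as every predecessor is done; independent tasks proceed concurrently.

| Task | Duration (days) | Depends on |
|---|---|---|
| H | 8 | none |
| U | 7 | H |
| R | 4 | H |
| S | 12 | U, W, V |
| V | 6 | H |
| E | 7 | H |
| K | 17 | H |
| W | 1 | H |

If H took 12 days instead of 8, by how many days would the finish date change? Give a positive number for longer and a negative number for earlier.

4

Actual critical path: H→U→S = 8+7+12 = 27 ⇒ 27 days.
Since H is critical, the +4 change carries straight to that chain (now 31 days).
No other chain overtakes it, so the finish is 31 days.
Change in finish: 31 − 27 = +4 days.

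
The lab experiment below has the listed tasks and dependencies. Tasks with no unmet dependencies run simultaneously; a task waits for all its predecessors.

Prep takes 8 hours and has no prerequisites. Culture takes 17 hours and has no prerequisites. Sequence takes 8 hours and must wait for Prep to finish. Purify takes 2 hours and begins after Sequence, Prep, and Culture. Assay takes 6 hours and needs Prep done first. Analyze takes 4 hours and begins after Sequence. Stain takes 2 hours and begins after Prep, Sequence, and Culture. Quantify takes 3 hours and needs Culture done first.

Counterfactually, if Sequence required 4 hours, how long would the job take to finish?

20

Actual critical path: Prep→Sequence→Analyze = 8+8+4 = 20 ⇒ 20 hours.
Since Sequence is critical, the -4 change carries straight to that chain (now 16 hours).
New critical path: Culture→Quantify = 17+3 = 20 ⇒ 20 hours.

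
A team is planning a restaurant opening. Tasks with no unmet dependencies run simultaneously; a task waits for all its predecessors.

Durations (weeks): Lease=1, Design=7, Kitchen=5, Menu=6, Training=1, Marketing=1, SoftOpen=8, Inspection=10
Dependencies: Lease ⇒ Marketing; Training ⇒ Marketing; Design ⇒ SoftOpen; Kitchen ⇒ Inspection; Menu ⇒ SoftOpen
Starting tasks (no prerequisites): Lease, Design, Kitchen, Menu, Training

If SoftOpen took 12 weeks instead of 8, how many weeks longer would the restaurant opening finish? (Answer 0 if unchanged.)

Baseline: Design→SoftOpen = 7+8 = 15 → 15 weeks.
SoftOpen lies on that path, so at 12 weeks the path becomes 19 weeks.
That remains the longest chain; total 19 weeks.
Change in finish: 19 − 15 = +4 weeks.

4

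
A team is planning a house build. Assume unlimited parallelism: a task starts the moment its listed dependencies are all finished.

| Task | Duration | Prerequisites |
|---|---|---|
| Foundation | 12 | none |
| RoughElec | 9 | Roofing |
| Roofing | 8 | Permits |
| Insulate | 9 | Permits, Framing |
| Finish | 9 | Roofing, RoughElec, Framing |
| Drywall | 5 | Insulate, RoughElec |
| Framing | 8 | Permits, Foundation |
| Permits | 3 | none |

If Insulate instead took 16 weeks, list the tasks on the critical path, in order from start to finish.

Foundation, Framing, Insulate, Drywall

As given, the longest chain is Foundation→Framing→Insulate→Drywall = 12+8+9+5 = 34, so the finish is 34 weeks.
Insulate lies on that path, so at 16 weeks the path becomes 41 weeks.
No other chain overtakes it, so the finish is 41 weeks.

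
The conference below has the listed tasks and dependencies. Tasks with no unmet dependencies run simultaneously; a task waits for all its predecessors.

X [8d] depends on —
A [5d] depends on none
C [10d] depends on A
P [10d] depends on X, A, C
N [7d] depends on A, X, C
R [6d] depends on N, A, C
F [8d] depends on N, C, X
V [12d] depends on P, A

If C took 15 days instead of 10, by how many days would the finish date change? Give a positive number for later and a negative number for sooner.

Actual critical path: A→C→P→V = 5+10+10+12 = 37 ⇒ 37 days.
C is on the critical path; changing it to 15 makes that path 42 days.
No other chain overtakes it, so the finish is 42 days.
Change in finish: 42 − 37 = +5 days.

5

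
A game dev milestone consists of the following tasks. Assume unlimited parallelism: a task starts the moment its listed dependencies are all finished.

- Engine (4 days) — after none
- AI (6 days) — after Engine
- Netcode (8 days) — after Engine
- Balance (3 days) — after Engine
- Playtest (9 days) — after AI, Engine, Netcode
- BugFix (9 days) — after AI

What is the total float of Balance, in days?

The longest chain is Engine→Netcode→Playtest = 4+8+9 = 21; overall finish 21 days.
Balance finishes as early as 7 and must finish by 21.
Slack of Balance = 18 − 4 = 14 days.

14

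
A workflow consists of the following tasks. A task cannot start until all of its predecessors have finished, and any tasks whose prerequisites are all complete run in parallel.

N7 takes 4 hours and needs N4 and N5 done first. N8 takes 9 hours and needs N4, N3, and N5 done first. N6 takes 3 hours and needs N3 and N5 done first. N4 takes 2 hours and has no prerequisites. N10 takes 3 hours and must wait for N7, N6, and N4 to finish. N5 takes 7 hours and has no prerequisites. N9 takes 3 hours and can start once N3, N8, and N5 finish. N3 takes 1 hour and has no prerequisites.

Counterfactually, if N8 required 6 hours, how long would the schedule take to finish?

The binding path is N5→N8→N9 = 7+9+3 = 19; finish at 19 hours.
N8 is on the critical path; changing it to 6 makes that path 16 hours.
The critical path is still N5→N8→N9; finish is now 16 hours.

16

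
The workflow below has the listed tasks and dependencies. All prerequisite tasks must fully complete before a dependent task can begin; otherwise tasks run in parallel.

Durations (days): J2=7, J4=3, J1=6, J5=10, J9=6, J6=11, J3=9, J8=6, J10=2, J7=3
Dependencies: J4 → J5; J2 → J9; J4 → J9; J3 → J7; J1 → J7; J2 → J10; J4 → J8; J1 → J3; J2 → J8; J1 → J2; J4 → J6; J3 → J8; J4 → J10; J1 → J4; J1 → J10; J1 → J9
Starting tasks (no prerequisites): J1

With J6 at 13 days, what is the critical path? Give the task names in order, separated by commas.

J1, J4, J6

Critical path before the change: J1→J3→J8 = 6+9+6 = 21 giving 21 days.
J6 is off the critical path — its longest chain is 20 days, giving 1 of slack.
New critical path: J1→J4→J6 = 6+3+13 = 22 ⇒ 22 days.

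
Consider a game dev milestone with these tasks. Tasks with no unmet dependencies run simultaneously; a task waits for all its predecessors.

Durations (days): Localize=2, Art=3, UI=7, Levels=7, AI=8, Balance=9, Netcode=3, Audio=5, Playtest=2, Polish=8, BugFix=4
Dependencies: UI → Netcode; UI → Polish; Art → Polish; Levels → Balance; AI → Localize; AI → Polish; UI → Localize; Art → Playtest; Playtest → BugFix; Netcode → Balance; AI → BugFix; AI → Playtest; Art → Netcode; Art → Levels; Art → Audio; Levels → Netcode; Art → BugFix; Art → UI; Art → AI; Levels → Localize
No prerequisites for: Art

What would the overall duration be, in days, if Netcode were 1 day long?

20

Actual critical path: Art→Levels→Netcode→Balance = 3+7+3+9 = 22 ⇒ 22 days.
Netcode lies on that path, so at 1 day the path becomes 20 days.
The critical path is still Art→Levels→Netcode→Balance; finish is now 20 days.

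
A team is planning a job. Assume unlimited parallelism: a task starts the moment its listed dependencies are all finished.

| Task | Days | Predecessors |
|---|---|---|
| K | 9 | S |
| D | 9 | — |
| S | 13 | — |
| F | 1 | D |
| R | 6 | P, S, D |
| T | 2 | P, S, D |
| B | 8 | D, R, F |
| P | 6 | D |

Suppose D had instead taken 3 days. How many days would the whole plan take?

Critical path before the change: D→P→R→B = 9+6+6+8 = 29 giving 29 days.
D lies on that path, so at 3 days the path becomes 23 days.
New critical path: S→R→B = 13+6+8 = 27 ⇒ 27 days.

27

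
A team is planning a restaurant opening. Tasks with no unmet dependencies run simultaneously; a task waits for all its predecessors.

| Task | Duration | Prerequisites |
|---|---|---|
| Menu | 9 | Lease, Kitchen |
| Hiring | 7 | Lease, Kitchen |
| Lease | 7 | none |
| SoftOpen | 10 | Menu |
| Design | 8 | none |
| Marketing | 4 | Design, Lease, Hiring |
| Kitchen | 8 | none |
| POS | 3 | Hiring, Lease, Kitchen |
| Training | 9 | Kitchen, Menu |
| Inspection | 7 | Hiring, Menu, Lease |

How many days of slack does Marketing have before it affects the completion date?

Kitchen→Menu→SoftOpen = 8+9+10 = 27 sets the makespan at 27 days.
Longest path through Marketing: 19 days (earliest finish 19, latest finish 27).
Slack of Marketing = 23 − 15 = 8 days.

8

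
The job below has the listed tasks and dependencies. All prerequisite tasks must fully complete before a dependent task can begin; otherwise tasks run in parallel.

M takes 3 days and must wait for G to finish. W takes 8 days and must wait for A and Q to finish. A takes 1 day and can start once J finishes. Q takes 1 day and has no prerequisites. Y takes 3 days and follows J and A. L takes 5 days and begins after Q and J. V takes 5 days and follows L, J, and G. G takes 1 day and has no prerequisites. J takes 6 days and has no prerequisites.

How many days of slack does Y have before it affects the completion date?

J→L→V = 6+5+5 = 16 sets the makespan at 16 days.
The longest chain containing Y totals 10 days.
So Y can slip 16 − 10 = 6 days.

6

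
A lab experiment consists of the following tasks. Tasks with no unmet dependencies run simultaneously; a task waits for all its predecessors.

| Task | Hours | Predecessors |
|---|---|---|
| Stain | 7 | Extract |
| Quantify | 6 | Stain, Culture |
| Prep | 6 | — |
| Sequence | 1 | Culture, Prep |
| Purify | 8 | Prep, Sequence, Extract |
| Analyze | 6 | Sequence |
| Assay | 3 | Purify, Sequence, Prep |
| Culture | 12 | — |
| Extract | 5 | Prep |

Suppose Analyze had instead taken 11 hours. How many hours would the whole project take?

24

Baseline: Prep→Extract→Stain→Quantify = 6+5+7+6 = 24 → 24 hours.
The longest path through Analyze is only 19 hours, so Analyze has float 5.
That remains the longest chain; total 24 hours.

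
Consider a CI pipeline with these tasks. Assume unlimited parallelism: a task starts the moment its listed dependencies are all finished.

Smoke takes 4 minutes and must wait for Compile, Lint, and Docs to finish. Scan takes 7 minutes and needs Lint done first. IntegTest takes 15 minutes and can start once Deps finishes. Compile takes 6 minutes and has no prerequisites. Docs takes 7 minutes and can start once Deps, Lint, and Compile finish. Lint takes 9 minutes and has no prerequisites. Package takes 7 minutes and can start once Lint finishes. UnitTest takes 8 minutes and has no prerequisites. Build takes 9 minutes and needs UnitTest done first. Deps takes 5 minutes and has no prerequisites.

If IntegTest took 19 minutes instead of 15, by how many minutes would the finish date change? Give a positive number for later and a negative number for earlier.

4

Baseline: Deps→IntegTest = 5+15 = 20 → 20 minutes.
IntegTest lies on that path, so at 19 minutes the path becomes 24 minutes.
That remains the longest chain; total 24 minutes.
Change in finish: 24 − 20 = +4 minutes.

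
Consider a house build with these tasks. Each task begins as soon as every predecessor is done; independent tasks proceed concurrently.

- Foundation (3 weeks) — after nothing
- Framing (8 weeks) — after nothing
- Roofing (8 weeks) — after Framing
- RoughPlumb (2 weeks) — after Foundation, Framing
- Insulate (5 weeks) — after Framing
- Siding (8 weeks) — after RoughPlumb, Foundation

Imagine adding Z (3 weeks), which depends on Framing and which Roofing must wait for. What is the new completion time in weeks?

19

Originally the job takes 18 weeks.
With Z inserted, Roofing now waits for max(Framing, Z).
New critical path: Framing→Z→Roofing = 8+3+8 = 19 ⇒ 19 weeks.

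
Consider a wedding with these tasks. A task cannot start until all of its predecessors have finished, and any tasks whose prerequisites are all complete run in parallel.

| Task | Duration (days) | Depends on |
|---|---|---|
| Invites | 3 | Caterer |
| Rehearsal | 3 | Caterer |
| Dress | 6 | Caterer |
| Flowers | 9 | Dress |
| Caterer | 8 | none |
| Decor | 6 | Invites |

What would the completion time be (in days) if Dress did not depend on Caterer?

Original critical path: Caterer→Dress→Flowers = 8+6+9 = 23 ⇒ 23 days.
Without Caterer→Dress, Dress's earliest start moves from 8 to 0.
After: Caterer→Invites→Decor = 8+3+6 = 17 → 17 days.

17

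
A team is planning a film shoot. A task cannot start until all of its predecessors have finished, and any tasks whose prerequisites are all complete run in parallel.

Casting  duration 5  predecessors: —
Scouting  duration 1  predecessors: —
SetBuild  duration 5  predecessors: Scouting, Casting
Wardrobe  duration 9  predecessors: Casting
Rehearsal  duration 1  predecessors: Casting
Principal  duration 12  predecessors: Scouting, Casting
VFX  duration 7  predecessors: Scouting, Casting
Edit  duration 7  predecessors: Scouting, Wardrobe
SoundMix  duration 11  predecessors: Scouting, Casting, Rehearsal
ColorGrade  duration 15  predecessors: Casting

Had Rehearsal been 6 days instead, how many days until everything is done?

22

Actual critical path: Casting→Wardrobe→Edit = 5+9+7 = 21 ⇒ 21 days.
Rehearsal has 4 days of float (longest path through it is 17).
Now Casting→Rehearsal→SoundMix = 5+6+11 = 22 is longest, so the finish becomes 22 days.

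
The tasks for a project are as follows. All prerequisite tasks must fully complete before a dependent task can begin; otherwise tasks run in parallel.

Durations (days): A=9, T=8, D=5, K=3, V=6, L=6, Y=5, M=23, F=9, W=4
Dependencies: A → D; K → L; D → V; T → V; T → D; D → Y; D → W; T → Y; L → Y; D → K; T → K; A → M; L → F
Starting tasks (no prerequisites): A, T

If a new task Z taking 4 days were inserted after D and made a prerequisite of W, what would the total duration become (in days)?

Originally the project takes 32 days.
With Z inserted, W now waits for max(D, Z).
New critical path: A→D→K→L→F = 9+5+3+6+9 = 32 ⇒ 32 days.

32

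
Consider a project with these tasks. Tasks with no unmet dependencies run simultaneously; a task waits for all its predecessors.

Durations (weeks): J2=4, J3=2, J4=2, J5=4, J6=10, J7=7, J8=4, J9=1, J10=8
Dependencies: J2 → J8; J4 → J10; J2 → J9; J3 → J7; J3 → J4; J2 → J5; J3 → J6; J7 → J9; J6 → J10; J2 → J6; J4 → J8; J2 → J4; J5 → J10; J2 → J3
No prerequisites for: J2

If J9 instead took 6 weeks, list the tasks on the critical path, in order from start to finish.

The binding path is J2→J3→J6→J10 = 4+2+10+8 = 24; finish at 24 weeks.
J9 has 10 weeks of float (longest path through it is 14).
That remains the longest chain; total 24 weeks.

J2, J3, J6, J10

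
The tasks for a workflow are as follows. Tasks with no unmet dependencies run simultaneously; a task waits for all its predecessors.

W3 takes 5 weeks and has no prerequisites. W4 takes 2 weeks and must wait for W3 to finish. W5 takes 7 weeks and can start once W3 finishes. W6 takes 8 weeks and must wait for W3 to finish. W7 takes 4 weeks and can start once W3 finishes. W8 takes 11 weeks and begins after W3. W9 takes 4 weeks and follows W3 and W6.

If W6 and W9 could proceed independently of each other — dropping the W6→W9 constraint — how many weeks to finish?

16

Original critical path: W3→W6→W9 = 5+8+4 = 17 ⇒ 17 weeks.
Without W6→W9, W9's earliest start moves from 13 to 5.
After: W3→W8 = 5+11 = 16 → 16 weeks.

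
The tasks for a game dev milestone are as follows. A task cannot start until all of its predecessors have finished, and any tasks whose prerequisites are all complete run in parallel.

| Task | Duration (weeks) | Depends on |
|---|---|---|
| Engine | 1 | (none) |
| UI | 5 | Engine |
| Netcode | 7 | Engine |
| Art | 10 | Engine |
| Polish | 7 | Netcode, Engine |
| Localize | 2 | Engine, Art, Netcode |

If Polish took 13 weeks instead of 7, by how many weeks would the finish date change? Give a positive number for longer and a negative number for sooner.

6

Actual critical path: Engine→Netcode→Polish = 1+7+7 = 15 ⇒ 15 weeks.
Since Polish is critical, the +6 change carries straight to that chain (now 21 weeks).
The critical path is still Engine→Netcode→Polish; finish is now 21 weeks.
Change in finish: 21 − 15 = +6 weeks.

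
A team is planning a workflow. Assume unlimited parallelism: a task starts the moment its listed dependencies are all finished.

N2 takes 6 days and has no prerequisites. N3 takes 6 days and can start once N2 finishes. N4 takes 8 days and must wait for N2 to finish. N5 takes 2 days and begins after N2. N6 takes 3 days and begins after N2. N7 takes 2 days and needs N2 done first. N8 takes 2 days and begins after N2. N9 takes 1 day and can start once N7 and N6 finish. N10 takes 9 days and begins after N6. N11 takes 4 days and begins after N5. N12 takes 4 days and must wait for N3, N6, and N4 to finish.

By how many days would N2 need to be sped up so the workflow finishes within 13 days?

5

Current finish: 18 days; target: 13.
N2 is on every critical path, so each day cut from N2 cuts the finish by one (this holds down to a finish of 13).
Need 18 − 13 = 5 days off N2 → N2 becomes 1 day, finish becomes 13.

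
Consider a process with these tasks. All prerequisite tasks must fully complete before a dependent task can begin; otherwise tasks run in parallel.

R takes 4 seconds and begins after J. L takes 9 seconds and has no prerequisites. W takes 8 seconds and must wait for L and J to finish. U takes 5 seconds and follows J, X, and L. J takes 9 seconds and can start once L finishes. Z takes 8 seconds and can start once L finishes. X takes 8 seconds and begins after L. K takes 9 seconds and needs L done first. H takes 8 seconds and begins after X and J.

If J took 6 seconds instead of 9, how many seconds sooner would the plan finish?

1

The binding path is L→J→W = 9+9+8 = 26; finish at 26 seconds.
Since J is critical, the -3 change carries straight to that chain (now 23 seconds).
New critical path: L→X→H = 9+8+8 = 25 ⇒ 25 seconds.
Change in finish: 25 − 26 = -1 seconds.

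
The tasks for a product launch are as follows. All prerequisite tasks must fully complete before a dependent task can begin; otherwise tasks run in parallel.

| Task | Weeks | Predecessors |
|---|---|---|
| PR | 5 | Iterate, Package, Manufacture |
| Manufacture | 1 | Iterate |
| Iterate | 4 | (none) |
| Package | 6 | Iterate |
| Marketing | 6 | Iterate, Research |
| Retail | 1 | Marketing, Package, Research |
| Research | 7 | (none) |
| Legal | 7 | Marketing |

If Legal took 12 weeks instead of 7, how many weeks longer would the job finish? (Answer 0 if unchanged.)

The binding path is Research→Marketing→Legal = 7+6+7 = 20; finish at 20 weeks.
Legal is on the critical path; changing it to 12 makes that path 25 weeks.
That remains the longest chain; total 25 weeks.
Change in finish: 25 − 20 = +5 weeks.

5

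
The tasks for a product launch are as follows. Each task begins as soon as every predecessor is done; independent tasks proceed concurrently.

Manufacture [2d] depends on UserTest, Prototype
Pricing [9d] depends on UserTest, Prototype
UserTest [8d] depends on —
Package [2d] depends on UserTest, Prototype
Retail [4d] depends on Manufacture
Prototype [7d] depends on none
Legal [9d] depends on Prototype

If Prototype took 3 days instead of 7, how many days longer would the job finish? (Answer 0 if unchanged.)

0

Baseline: UserTest→Pricing = 8+9 = 17 → 17 days.
The longest path through Prototype is only 16 days, so Prototype has float 1.
That remains the longest chain; total 17 days.
Change in finish: 17 − 17 = +0 days.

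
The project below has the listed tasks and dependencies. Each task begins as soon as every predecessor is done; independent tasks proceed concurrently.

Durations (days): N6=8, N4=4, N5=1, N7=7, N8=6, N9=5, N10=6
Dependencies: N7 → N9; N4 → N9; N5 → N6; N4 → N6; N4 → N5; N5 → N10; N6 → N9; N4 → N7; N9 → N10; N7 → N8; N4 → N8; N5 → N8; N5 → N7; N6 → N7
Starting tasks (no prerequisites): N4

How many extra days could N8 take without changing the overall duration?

5

N4→N5→N6→N7→N9→N10 = 4+1+8+7+5+6 = 31 sets the makespan at 31 days.
The longest chain containing N8 totals 26 days.
So N8 can slip 31 − 26 = 5 days.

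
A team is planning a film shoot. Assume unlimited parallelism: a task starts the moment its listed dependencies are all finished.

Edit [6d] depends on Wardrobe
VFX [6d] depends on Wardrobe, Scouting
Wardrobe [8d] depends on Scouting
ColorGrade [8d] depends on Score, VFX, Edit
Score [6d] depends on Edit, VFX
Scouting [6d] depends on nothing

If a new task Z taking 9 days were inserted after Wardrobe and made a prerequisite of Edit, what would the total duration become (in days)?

Originally the job takes 34 days.
With Z inserted, Edit now waits for max(Wardrobe, Z).
New critical path: Scouting→Wardrobe→Z→Edit→Score→ColorGrade = 6+8+9+6+6+8 = 43 ⇒ 43 days.

43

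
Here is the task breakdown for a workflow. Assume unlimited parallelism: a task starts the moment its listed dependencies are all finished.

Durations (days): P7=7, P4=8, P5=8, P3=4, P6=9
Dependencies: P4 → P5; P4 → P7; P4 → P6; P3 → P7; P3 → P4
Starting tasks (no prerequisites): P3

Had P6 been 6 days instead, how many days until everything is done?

As given, the longest chain is P3→P4→P6 = 4+8+9 = 21, so the finish is 21 days.
P6 lies on that path, so at 6 days the path becomes 18 days.
The binding chain switches to P3→P4→P5 = 4+8+8 = 20; finish 20 days.

20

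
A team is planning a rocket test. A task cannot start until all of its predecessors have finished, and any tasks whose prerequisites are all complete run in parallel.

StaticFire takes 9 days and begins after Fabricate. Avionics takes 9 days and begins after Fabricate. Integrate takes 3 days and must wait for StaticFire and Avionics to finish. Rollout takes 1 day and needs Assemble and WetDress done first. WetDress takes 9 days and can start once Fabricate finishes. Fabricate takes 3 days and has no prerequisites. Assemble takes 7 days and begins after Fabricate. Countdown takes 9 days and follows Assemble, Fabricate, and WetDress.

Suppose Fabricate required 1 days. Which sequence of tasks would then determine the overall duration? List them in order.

The binding path is Fabricate→WetDress→Countdown = 3+9+9 = 21; finish at 21 days.
Fabricate is on the critical path; changing it to 1 makes that path 19 days.
No other chain overtakes it, so the finish is 19 days.

Fabricate, WetDress, Countdown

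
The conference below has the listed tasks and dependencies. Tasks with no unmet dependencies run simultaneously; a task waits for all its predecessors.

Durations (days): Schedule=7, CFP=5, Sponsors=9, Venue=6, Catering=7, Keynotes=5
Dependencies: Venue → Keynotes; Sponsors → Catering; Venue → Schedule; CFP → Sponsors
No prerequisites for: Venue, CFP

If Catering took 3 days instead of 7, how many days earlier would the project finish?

4

Critical path before the change: CFP→Sponsors→Catering = 5+9+7 = 21 giving 21 days.
Catering lies on that path, so at 3 days the path becomes 17 days.
The critical path is still CFP→Sponsors→Catering; finish is now 17 days.
Change in finish: 17 − 21 = -4 days.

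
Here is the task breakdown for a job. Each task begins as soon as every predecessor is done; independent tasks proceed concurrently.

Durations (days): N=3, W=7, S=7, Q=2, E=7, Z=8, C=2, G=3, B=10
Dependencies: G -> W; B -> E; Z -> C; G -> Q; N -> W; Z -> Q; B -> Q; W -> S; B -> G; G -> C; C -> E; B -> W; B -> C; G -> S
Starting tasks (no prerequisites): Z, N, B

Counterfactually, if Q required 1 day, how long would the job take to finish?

Baseline: B→G→W→S = 10+3+7+7 = 27 → 27 days.
Q is off the critical path — its longest chain is 15 days, giving 12 of slack.
That remains the longest chain; total 27 days.

27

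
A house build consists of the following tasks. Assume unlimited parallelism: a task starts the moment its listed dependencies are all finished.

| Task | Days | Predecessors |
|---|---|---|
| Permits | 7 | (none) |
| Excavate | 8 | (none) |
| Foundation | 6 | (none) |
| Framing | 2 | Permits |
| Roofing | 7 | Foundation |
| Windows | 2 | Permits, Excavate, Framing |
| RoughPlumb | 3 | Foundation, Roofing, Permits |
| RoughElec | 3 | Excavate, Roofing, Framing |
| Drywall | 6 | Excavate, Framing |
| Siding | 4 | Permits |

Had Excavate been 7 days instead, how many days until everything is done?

16

As given, the longest chain is Foundation→Roofing→RoughPlumb = 6+7+3 = 16, so the finish is 16 days.
Excavate is off the critical path — its longest chain is 14 days, giving 2 of slack.
That remains the longest chain; total 16 days.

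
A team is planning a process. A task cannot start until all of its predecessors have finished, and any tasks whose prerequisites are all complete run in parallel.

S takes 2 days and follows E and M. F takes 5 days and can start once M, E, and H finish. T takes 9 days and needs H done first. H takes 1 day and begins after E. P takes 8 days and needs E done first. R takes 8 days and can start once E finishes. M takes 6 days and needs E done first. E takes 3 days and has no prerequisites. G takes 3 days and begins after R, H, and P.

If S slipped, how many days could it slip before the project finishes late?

3

E→P→G = 3+8+3 = 14 sets the makespan at 14 days.
Longest path through S: 11 days (earliest finish 11, latest finish 14).
Float = 14 − 11 = 3.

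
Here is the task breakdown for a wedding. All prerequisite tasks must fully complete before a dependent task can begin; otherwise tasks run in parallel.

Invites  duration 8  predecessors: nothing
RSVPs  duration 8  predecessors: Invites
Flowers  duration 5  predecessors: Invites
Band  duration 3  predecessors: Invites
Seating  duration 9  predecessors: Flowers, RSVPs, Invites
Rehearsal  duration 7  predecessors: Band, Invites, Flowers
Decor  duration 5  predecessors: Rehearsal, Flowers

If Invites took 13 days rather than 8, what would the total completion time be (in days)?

30

As given, the longest chain is Invites→RSVPs→Seating = 8+8+9 = 25, so the finish is 25 days.
Invites lies on that path, so at 13 days the path becomes 30 days.
The critical path is still Invites→RSVPs→Seating; finish is now 30 days.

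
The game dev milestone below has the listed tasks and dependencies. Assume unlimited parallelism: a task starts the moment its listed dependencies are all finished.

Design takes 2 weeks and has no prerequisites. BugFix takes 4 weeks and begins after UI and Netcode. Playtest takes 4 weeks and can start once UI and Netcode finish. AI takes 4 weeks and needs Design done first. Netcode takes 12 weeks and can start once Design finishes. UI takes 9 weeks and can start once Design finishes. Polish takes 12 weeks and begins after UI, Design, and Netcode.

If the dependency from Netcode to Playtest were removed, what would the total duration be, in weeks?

26

Before: longest chain Design→Netcode→Polish = 2+12+12 = 26, finish 26.
Without Netcode→Playtest, Playtest's earliest start moves from 14 to 11.
New critical path: Design→Netcode→Polish = 2+12+12 = 26 ⇒ 26 weeks.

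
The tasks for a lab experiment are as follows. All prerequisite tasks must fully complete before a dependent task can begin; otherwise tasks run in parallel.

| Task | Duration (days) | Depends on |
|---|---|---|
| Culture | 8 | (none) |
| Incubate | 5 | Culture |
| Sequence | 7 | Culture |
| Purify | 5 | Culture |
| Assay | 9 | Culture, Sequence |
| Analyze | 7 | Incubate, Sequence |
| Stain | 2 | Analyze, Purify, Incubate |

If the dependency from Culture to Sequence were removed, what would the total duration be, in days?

Original critical path: Culture→Sequence→Assay = 8+7+9 = 24 ⇒ 24 days.
Without Culture→Sequence, Sequence's earliest start moves from 8 to 0.
New critical path: Culture→Incubate→Analyze→Stain = 8+5+7+2 = 22 ⇒ 22 days.

22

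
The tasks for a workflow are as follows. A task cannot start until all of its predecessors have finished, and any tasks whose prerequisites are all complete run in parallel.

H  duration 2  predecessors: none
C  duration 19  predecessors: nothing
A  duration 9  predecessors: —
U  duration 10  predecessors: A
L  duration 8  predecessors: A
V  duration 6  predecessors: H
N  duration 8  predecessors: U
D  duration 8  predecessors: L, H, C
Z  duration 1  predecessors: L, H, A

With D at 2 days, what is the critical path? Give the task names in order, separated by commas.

As given, the longest chain is C→D = 19+8 = 27, so the finish is 27 days.
D is on the critical path; changing it to 2 makes that path 21 days.
The binding chain switches to A→U→N = 9+10+8 = 27; finish 27 days.

A, U, N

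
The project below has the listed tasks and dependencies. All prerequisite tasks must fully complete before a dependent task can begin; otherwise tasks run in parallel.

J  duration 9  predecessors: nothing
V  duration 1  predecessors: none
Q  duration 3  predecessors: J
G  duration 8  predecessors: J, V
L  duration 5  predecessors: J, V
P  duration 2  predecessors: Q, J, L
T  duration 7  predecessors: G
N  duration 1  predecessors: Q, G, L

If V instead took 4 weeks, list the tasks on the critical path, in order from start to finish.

J, G, T

Critical path before the change: J→G→T = 9+8+7 = 24 giving 24 weeks.
V has 8 weeks of float (longest path through it is 16).
The critical path is still J→G→T; finish is now 24 weeks.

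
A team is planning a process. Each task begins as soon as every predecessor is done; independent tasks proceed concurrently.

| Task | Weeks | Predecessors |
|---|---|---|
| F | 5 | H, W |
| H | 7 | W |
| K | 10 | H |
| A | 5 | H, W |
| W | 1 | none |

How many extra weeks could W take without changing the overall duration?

The longest chain is W→H→K = 1+7+10 = 18; overall finish 18 weeks.
W finishes as early as 1 and must finish by 1.
Slack of W = 0 − 0 = 0 weeks.

0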